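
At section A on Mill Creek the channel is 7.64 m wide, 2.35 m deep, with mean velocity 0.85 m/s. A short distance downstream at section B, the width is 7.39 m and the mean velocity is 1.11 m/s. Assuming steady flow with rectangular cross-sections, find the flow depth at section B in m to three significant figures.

Q = A₁V₁ = (7.64×2.35) × 0.85 = 15.26 m³/s
d₂ = Q/(b₂ V₂) = 15.26/(7.39×1.11) = 1.860 m

1.86 m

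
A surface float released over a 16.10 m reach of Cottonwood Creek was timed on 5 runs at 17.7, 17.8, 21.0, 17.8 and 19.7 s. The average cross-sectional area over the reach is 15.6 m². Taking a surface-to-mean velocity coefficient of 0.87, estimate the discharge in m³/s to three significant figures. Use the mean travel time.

11.6 m³/s

t̄ = (17.7 + 17.8 + 21.0 + 17.8 + 19.7) / 5 = 18.8 s
v_surface = L / t̄ = 16.10 / 18.8 = 0.8564 m/s
v_mean = 0.87 × 0.8564 = 0.7451 m/s
Q = A × v_mean = 15.6 × 0.7451 = 11.62 m³/s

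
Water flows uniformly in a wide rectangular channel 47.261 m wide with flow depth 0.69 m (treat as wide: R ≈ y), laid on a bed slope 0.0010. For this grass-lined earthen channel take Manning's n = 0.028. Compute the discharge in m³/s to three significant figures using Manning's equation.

28.8 m³/s

A = b·y = 47.261 × 0.69 = 32.61 m²
Wide channel: R ≈ y = 0.69 m
Q = (1/n)·A·R^(2/3)·S^(1/2) = (1/0.028) × 32.61 × 0.6900^(2/3) × 0.0010^(1/2) = 28.76 m³/s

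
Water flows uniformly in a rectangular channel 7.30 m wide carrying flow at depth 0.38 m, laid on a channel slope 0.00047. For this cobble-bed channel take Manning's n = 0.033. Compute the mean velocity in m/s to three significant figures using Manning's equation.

A = b·y = 7.30 × 0.38 = 2.774 m²
P = b + 2y = 7.30 + 2×0.38 = 8.060 m
R = A/P = 2.774/8.060 = 0.3442 m
Q = (1/n)·A·R^(2/3)·S^(1/2) = (1/0.033) × 2.774 × 0.3442^(2/3) × 0.00047^(1/2) = 0.8950 m³/s
V = Q/A = 0.8950/2.774 = 0.3226 m/s

0.323 m/s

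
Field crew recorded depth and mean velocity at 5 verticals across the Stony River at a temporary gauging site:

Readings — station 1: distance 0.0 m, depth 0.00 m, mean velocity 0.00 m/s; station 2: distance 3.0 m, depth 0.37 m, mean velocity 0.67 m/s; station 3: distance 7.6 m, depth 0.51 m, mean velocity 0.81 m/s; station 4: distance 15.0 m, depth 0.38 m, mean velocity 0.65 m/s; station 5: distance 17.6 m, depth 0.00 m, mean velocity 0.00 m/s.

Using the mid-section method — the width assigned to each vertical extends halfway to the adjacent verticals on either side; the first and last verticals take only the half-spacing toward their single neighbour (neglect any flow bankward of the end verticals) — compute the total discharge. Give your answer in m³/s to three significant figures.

w_2 = (7.6 − 0.0)/2 = 3.8 m; q_2 = 0.67 × 0.37 × 3.8 = 0.9420 m³/s
w_3 = (15.0 − 3.0)/2 = 6 m; q_3 = 0.81 × 0.51 × 6 = 2.479 m³/s
w_4 = (17.6 − 7.6)/2 = 5 m; q_4 = 0.65 × 0.38 × 5 = 1.235 m³/s
Stations 1, 5 contribute zero (depth or velocity is 0).
Q = Σ qᵢ = 4.656 m³/s

4.66 m³/s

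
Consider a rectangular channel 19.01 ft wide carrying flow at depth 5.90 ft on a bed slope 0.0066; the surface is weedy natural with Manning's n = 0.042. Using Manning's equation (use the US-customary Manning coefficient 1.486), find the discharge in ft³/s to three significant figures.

A = b·y = 19.01 × 5.90 = 112.2 ft²
P = b + 2y = 19.01 + 2×5.90 = 30.81 ft
R = A/P = 112.2/30.81 = 3.640 ft
Q = (1.486/n)·A·R^(2/3)·S^(1/2) = (1.486/0.042) × 112.2 × 3.640^(2/3) × 0.0066^(1/2) = 762.9 ft³/s

763 ft³/s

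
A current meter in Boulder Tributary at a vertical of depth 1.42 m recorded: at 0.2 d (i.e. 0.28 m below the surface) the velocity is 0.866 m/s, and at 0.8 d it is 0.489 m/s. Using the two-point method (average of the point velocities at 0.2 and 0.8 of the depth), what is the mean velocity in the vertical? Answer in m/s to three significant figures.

0.678 m/s

v̄ = (0.866 + 0.489) / 2 = 0.6775 m/s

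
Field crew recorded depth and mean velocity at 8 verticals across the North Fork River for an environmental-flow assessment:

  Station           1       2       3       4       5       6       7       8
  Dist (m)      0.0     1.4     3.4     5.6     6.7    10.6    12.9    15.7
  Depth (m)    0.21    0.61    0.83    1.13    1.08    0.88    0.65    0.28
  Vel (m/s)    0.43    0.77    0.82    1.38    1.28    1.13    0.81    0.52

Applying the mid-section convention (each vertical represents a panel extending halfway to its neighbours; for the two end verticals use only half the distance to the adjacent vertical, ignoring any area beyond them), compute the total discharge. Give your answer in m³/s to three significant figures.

w_1 = (1.4 − 0.0)/2 = 0.7 m; q_1 = 0.43 × 0.21 × 0.7 = 0.06321 m³/s
w_2 = (3.4 − 0.0)/2 = 1.7 m; q_2 = 0.77 × 0.61 × 1.7 = 0.7985 m³/s
w_3 = (5.6 − 1.4)/2 = 2.1 m; q_3 = 0.82 × 0.83 × 2.1 = 1.429 m³/s
w_4 = (6.7 − 3.4)/2 = 1.65 m; q_4 = 1.38 × 1.13 × 1.65 = 2.573 m³/s
w_5 = (10.6 − 5.6)/2 = 2.5 m; q_5 = 1.28 × 1.08 × 2.5 = 3.456 m³/s
w_6 = (12.9 − 6.7)/2 = 3.1 m; q_6 = 1.13 × 0.88 × 3.1 = 3.083 m³/s
w_7 = (15.7 − 10.6)/2 = 2.55 m; q_7 = 0.81 × 0.65 × 2.55 = 1.343 m³/s
w_8 = (15.7 − 12.9)/2 = 1.4 m; q_8 = 0.52 × 0.28 × 1.4 = 0.2038 m³/s
Q = Σ qᵢ = 12.95 m³/s

12.9 m³/s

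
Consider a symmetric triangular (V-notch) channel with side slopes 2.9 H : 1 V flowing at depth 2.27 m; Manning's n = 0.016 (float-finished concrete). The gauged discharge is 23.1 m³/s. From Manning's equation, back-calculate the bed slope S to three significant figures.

A = z·y² = 2.9×2.27² = 14.94 m²
P = 2y√(1+z²) = 2×2.27×√(1+2.9²) = 13.93 m
R = A/P = 14.94/13.93 = 1.073 m
S = (Q·n / (1·A·R^(2/3)))² = (23.1×0.016 / (1×14.94×1.048))² = 0.0005569

0.000557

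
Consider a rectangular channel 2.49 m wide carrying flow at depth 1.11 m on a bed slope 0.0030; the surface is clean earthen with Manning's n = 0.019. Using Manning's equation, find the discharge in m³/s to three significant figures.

5.58 m³/s

A = b·y = 2.49 × 1.11 = 2.764 m²
P = b + 2y = 2.49 + 2×1.11 = 4.710 m
R = A/P = 2.764/4.710 = 0.5868 m
Q = (1/n)·A·R^(2/3)·S^(1/2) = (1/0.019) × 2.764 × 0.5868^(2/3) × 0.0030^(1/2) = 5.585 m³/s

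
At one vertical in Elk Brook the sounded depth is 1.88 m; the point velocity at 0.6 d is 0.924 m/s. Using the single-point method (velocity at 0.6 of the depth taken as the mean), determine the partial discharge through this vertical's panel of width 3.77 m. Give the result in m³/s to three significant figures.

v̄ = v₀.₆ = 0.924 m/s
q = v̄ × d × w = 0.9240 × 1.88 × 3.77 = 6.549 m³/s

6.55 m³/s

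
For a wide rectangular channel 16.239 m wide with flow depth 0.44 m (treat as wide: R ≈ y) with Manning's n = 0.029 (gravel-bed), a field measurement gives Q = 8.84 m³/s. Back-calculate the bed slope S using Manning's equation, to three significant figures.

0.00385

A = b·y = 16.239 × 0.44 = 7.145 m²
Wide channel: R ≈ y = 0.44 m
S = (Q·n / (1·A·R^(2/3)))² = (8.84×0.029 / (1×7.145×0.5785))² = 0.003847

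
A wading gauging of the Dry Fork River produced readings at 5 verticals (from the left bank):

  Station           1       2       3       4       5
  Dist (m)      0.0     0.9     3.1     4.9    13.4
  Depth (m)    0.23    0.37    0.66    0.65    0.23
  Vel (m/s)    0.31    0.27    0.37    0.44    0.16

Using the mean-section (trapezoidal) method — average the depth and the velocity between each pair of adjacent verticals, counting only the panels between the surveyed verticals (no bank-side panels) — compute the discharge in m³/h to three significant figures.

7350 m³/h

Panel 1-2: Δb = 0.9 m, d̄ = (0.23+0.37)/2 = 0.3, v̄ = (0.31+0.27)/2 = 0.29 → q = 0.9×0.3×0.29 = 0.07830 m³/s
Panel 2-3: Δb = 2.2 m, d̄ = (0.37+0.66)/2 = 0.515, v̄ = (0.27+0.37)/2 = 0.32 → q = 2.2×0.515×0.32 = 0.3626 m³/s
Panel 3-4: Δb = 1.8 m, d̄ = (0.66+0.65)/2 = 0.655, v̄ = (0.37+0.44)/2 = 0.405 → q = 1.8×0.655×0.405 = 0.4775 m³/s
Panel 4-5: Δb = 8.5 m, d̄ = (0.65+0.23)/2 = 0.44, v̄ = (0.44+0.16)/2 = 0.3 → q = 8.5×0.44×0.3 = 1.122 m³/s
Q = Σ q = 2.040 m³/s
= 2.040 × 3600 = 7345 m³/h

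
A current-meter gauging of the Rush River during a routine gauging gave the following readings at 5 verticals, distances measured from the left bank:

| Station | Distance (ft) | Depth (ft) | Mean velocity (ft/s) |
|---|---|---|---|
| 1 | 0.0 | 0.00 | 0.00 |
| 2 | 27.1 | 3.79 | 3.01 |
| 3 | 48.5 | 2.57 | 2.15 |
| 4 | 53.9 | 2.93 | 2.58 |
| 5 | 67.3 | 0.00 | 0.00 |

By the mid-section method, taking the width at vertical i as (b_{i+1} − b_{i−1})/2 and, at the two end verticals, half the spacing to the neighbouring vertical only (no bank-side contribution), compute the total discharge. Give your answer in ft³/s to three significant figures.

w_2 = (48.5 − 0.0)/2 = 24.25 ft; q_2 = 3.01 × 3.79 × 24.25 = 276.6 ft³/s
w_3 = (53.9 − 27.1)/2 = 13.4 ft; q_3 = 2.15 × 2.57 × 13.4 = 74.04 ft³/s
w_4 = (67.3 − 48.5)/2 = 9.4 ft; q_4 = 2.58 × 2.93 × 9.4 = 71.06 ft³/s
Stations 1, 5 contribute zero (depth or velocity is 0).
Q = Σ qᵢ = 421.7 ft³/s

422 ft³/s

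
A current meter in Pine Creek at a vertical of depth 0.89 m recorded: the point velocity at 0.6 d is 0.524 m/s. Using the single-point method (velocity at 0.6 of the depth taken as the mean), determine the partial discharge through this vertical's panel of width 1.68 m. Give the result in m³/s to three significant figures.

0.783 m³/s

v̄ = v₀.₆ = 0.524 m/s
q = v̄ × d × w = 0.5240 × 0.89 × 1.68 = 0.7835 m³/s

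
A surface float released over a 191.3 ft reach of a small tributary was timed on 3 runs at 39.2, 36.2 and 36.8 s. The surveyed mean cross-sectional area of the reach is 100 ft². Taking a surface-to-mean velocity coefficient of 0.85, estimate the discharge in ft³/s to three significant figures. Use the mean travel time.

435 ft³/s

t̄ = (39.2 + 36.2 + 36.8) / 3 = 37.4 s
v_surface = L / t̄ = 191.3 / 37.4 = 5.115 ft/s
v_mean = 0.85 × 5.115 = 4.348 ft/s
Q = A × v_mean = 100 × 4.348 = 434.8 ft³/s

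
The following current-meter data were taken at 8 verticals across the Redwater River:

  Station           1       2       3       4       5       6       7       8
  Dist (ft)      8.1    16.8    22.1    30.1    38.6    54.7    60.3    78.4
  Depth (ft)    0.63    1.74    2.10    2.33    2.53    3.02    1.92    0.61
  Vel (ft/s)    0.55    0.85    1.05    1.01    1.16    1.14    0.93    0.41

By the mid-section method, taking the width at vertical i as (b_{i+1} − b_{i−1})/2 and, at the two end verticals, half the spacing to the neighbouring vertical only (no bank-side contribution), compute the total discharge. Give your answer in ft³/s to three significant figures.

143 ft³/s

w_1 = (16.8 − 8.1)/2 = 4.35 ft; q_1 = 0.55 × 0.63 × 4.35 = 1.507 ft³/s
w_2 = (22.1 − 8.1)/2 = 7 ft; q_2 = 0.85 × 1.74 × 7 = 10.35 ft³/s
w_3 = (30.1 − 16.8)/2 = 6.65 ft; q_3 = 1.05 × 2.10 × 6.65 = 14.66 ft³/s
w_4 = (38.6 − 22.1)/2 = 8.25 ft; q_4 = 1.01 × 2.33 × 8.25 = 19.41 ft³/s
w_5 = (54.7 − 30.1)/2 = 12.3 ft; q_5 = 1.16 × 2.53 × 12.3 = 36.10 ft³/s
w_6 = (60.3 − 38.6)/2 = 10.85 ft; q_6 = 1.14 × 3.02 × 10.85 = 37.35 ft³/s
w_7 = (78.4 − 54.7)/2 = 11.85 ft; q_7 = 0.93 × 1.92 × 11.85 = 21.16 ft³/s
w_8 = (78.4 − 60.3)/2 = 9.05 ft; q_8 = 0.41 × 0.61 × 9.05 = 2.263 ft³/s
Q = Σ qᵢ = 142.8 ft³/s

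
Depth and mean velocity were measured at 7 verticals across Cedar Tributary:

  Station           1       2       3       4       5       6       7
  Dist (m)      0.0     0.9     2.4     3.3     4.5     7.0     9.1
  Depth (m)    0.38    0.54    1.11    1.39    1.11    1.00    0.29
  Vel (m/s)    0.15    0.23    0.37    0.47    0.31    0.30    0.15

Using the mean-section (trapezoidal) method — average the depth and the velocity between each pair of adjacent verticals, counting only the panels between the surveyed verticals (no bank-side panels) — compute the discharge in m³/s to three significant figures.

2.62 m³/s

Panel 1-2: Δb = 0.9 m, d̄ = (0.38+0.54)/2 = 0.46, v̄ = (0.15+0.23)/2 = 0.19 → q = 0.9×0.46×0.19 = 0.07866 m³/s
Panel 2-3: Δb = 1.5 m, d̄ = (0.54+1.11)/2 = 0.825, v̄ = (0.23+0.37)/2 = 0.3 → q = 1.5×0.825×0.3 = 0.3713 m³/s
Panel 3-4: Δb = 0.9 m, d̄ = (1.11+1.39)/2 = 1.25, v̄ = (0.37+0.47)/2 = 0.42 → q = 0.9×1.25×0.42 = 0.4725 m³/s
Panel 4-5: Δb = 1.2 m, d̄ = (1.39+1.11)/2 = 1.25, v̄ = (0.47+0.31)/2 = 0.39 → q = 1.2×1.25×0.39 = 0.5850 m³/s
Panel 5-6: Δb = 2.5 m, d̄ = (1.11+1.00)/2 = 1.055, v̄ = (0.31+0.30)/2 = 0.305 → q = 2.5×1.055×0.305 = 0.8044 m³/s
Panel 6-7: Δb = 2.1 m, d̄ = (1.00+0.29)/2 = 0.645, v̄ = (0.30+0.15)/2 = 0.225 → q = 2.1×0.645×0.225 = 0.3048 m³/s
Q = Σ q = 2.617 m³/s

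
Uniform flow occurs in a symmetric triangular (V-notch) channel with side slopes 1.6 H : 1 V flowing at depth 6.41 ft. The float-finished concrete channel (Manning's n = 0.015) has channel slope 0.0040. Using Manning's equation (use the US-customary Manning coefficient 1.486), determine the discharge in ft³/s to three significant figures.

802 ft³/s

A = z·y² = 1.6×6.41² = 65.74 ft²
P = 2y√(1+z²) = 2×6.41×√(1+1.6²) = 24.19 ft
R = A/P = 65.74/24.19 = 2.718 ft
Q = (1.486/n)·A·R^(2/3)·S^(1/2) = (1.486/0.015) × 65.74 × 2.718^(2/3) × 0.0040^(1/2) = 802.2 ft³/s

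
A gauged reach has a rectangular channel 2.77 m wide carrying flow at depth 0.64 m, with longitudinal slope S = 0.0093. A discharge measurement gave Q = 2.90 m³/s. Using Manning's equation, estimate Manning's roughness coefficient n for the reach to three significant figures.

0.0340

A = b·y = 2.77 × 0.64 = 1.773 m²
P = b + 2y = 2.77 + 2×0.64 = 4.050 m
R = A/P = 1.773/4.050 = 0.4377 m
n = (1/Q)·A·R^(2/3)·S^(1/2) = (1/2.90) × 1.773 × 0.5765 × 0.09644 = 0.03399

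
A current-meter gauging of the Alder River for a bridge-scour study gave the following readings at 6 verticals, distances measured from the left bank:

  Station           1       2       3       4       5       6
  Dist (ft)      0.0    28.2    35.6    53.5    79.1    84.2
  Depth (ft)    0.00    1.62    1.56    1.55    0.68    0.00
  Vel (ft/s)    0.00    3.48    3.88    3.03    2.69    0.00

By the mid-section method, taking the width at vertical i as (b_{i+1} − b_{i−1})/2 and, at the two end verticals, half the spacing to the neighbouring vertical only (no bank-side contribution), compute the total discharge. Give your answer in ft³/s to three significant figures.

307 ft³/s

w_2 = (35.6 − 0.0)/2 = 17.8 ft; q_2 = 3.48 × 1.62 × 17.8 = 100.3 ft³/s
w_3 = (53.5 − 28.2)/2 = 12.65 ft; q_3 = 3.88 × 1.56 × 12.65 = 76.57 ft³/s
w_4 = (79.1 − 35.6)/2 = 21.75 ft; q_4 = 3.03 × 1.55 × 21.75 = 102.1 ft³/s
w_5 = (84.2 − 53.5)/2 = 15.35 ft; q_5 = 2.69 × 0.68 × 15.35 = 28.08 ft³/s
Stations 1, 6 contribute zero (depth or velocity is 0).
Q = Σ qᵢ = 307.1 ft³/s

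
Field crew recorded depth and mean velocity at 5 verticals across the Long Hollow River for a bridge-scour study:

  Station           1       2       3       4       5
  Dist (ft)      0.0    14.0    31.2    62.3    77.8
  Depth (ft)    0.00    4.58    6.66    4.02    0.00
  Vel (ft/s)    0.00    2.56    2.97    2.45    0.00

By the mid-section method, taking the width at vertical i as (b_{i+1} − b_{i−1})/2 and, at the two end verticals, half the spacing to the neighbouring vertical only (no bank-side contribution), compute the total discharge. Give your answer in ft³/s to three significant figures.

w_2 = (31.2 − 0.0)/2 = 15.6 ft; q_2 = 2.56 × 4.58 × 15.6 = 182.9 ft³/s
w_3 = (62.3 − 14.0)/2 = 24.15 ft; q_3 = 2.97 × 6.66 × 24.15 = 477.7 ft³/s
w_4 = (77.8 − 31.2)/2 = 23.3 ft; q_4 = 2.45 × 4.02 × 23.3 = 229.5 ft³/s
Stations 1, 5 contribute zero (depth or velocity is 0).
Q = Σ qᵢ = 890.1 ft³/s

890 ft³/s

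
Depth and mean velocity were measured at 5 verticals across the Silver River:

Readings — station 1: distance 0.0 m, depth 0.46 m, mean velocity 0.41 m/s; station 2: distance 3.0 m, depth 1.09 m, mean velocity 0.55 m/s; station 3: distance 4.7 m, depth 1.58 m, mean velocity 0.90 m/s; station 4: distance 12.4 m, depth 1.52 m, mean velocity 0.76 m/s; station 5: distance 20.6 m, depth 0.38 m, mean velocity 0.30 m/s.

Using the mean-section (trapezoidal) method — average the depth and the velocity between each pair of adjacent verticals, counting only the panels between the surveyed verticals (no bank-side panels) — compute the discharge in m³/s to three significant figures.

16.8 m³/s

Panel 1-2: Δb = 3 m, d̄ = (0.46+1.09)/2 = 0.775, v̄ = (0.41+0.55)/2 = 0.48 → q = 3×0.775×0.48 = 1.116 m³/s
Panel 2-3: Δb = 1.7 m, d̄ = (1.09+1.58)/2 = 1.335, v̄ = (0.55+0.90)/2 = 0.725 → q = 1.7×1.335×0.725 = 1.645 m³/s
Panel 3-4: Δb = 7.7 m, d̄ = (1.58+1.52)/2 = 1.55, v̄ = (0.90+0.76)/2 = 0.83 → q = 7.7×1.55×0.83 = 9.906 m³/s
Panel 4-5: Δb = 8.2 m, d̄ = (1.52+0.38)/2 = 0.95, v̄ = (0.76+0.30)/2 = 0.53 → q = 8.2×0.95×0.53 = 4.129 m³/s
Q = Σ q = 16.80 m³/s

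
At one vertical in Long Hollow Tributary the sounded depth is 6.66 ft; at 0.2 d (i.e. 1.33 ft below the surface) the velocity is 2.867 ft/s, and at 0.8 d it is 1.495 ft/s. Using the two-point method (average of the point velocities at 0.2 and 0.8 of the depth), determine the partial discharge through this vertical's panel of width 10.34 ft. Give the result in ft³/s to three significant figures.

150 ft³/s

v̄ = (2.867 + 1.495) / 2 = 2.181 ft/s
q = v̄ × d × w = 2.181 × 6.66 × 10.34 = 150.2 ft³/s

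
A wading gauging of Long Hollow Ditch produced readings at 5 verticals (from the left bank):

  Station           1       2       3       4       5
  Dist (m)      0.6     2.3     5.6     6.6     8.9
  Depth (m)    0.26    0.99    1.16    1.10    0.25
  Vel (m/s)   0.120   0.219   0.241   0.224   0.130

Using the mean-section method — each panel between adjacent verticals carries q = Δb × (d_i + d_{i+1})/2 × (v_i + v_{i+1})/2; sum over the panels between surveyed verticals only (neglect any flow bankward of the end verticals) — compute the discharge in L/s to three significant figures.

1530 L/s

Panel 1-2: Δb = 1.7 m, d̄ = (0.26+0.99)/2 = 0.625, v̄ = (0.120+0.219)/2 = 0.1695 → q = 1.7×0.625×0.1695 = 0.1801 m³/s
Panel 2-3: Δb = 3.3 m, d̄ = (0.99+1.16)/2 = 1.075, v̄ = (0.219+0.241)/2 = 0.23 → q = 3.3×1.075×0.23 = 0.8159 m³/s
Panel 3-4: Δb = 1 m, d̄ = (1.16+1.10)/2 = 1.13, v̄ = (0.241+0.224)/2 = 0.2325 → q = 1×1.13×0.2325 = 0.2627 m³/s
Panel 4-5: Δb = 2.3 m, d̄ = (1.10+0.25)/2 = 0.675, v̄ = (0.224+0.130)/2 = 0.177 → q = 2.3×0.675×0.177 = 0.2748 m³/s
Q = Σ q = 1.534 m³/s
= 1.534 × 1000 = 1534 L/s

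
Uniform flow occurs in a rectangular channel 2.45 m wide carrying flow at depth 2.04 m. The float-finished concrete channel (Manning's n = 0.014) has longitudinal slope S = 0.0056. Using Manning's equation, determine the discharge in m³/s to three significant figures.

22.4 m³/s

A = b·y = 2.45 × 2.04 = 4.998 m²
P = b + 2y = 2.45 + 2×2.04 = 6.530 m
R = A/P = 4.998/6.530 = 0.7654 m
Q = (1/n)·A·R^(2/3)·S^(1/2) = (1/0.014) × 4.998 × 0.7654^(2/3) × 0.0056^(1/2) = 22.35 m³/s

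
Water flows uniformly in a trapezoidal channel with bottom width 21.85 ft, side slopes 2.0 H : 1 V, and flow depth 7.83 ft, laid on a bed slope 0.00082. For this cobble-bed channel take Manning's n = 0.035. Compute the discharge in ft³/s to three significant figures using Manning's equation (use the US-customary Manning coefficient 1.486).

A = (b + z·y)·y = (21.85 + 2.0×7.83)×7.83 = 293.7 ft²
P = b + 2y√(1+z²) = 21.85 + 2×7.83×√(1+2.0²) = 56.87 ft
R = A/P = 293.7/56.87 = 5.165 ft
Q = (1.486/n)·A·R^(2/3)·S^(1/2) = (1.486/0.035) × 293.7 × 5.165^(2/3) × 0.00082^(1/2) = 1067 ft³/s

1070 ft³/s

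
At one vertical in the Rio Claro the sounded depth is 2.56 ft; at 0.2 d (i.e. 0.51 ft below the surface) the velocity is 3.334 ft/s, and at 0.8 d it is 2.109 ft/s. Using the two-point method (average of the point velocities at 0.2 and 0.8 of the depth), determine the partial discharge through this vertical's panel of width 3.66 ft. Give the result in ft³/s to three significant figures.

v̄ = (3.334 + 2.109) / 2 = 2.722 ft/s
q = v̄ × d × w = 2.722 × 2.56 × 3.66 = 25.50 ft³/s

25.5 ft³/s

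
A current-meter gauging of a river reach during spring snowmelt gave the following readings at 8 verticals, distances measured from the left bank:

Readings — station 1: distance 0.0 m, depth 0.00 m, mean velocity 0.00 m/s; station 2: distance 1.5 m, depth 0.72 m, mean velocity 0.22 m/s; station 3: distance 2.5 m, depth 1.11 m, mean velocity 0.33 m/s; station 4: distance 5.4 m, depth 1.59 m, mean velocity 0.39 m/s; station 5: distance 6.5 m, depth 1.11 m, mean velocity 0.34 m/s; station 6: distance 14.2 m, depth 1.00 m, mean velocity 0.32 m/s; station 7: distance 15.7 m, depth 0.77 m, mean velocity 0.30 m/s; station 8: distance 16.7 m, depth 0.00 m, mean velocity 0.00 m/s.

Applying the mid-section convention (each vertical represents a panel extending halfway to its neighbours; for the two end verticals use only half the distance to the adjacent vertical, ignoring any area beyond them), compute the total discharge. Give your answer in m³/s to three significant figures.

w_2 = (2.5 − 0.0)/2 = 1.25 m; q_2 = 0.22 × 0.72 × 1.25 = 0.1980 m³/s
w_3 = (5.4 − 1.5)/2 = 1.95 m; q_3 = 0.33 × 1.11 × 1.95 = 0.7143 m³/s
w_4 = (6.5 − 2.5)/2 = 2 m; q_4 = 0.39 × 1.59 × 2 = 1.240 m³/s
w_5 = (14.2 − 5.4)/2 = 4.4 m; q_5 = 0.34 × 1.11 × 4.4 = 1.661 m³/s
w_6 = (15.7 − 6.5)/2 = 4.6 m; q_6 = 0.32 × 1.00 × 4.6 = 1.472 m³/s
w_7 = (16.7 − 14.2)/2 = 1.25 m; q_7 = 0.30 × 0.77 × 1.25 = 0.2888 m³/s
Stations 1, 8 contribute zero (depth or velocity is 0).
Q = Σ qᵢ = 5.574 m³/s

5.57 m³/s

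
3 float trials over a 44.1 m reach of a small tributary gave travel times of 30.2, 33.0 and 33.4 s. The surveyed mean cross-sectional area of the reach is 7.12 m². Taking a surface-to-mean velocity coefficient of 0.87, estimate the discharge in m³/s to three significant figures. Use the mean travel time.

8.48 m³/s

t̄ = (30.2 + 33.0 + 33.4) / 3 = 32.2 s
v_surface = L / t̄ = 44.1 / 32.2 = 1.370 m/s
v_mean = 0.87 × 1.370 = 1.192 m/s
Q = A × v_mean = 7.12 × 1.192 = 8.484 m³/s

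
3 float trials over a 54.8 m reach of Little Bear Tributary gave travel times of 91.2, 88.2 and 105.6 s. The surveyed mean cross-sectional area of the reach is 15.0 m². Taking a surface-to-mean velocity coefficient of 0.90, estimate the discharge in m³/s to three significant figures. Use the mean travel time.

t̄ = (91.2 + 88.2 + 105.6) / 3 = 95 s
v_surface = L / t̄ = 54.8 / 95 = 0.5768 m/s
v_mean = 0.90 × 0.5768 = 0.5192 m/s
Q = A × v_mean = 15.0 × 0.5192 = 7.787 m³/s

7.79 m³/s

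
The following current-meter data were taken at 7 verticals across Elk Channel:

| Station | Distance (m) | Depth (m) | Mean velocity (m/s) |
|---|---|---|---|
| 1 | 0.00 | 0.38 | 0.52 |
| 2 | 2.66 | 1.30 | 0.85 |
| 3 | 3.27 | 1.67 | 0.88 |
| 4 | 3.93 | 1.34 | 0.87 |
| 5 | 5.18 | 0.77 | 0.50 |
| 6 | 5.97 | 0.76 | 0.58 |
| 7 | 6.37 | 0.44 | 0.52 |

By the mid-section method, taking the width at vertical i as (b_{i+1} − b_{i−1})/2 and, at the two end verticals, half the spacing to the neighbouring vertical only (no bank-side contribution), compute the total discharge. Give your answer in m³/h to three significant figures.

17300 m³/h

w_1 = (2.66 − 0.00)/2 = 1.33 m; q_1 = 0.52 × 0.38 × 1.33 = 0.2628 m³/s
w_2 = (3.27 − 0.00)/2 = 1.635 m; q_2 = 0.85 × 1.30 × 1.635 = 1.807 m³/s
w_3 = (3.93 − 2.66)/2 = 0.635 m; q_3 = 0.88 × 1.67 × 0.635 = 0.9332 m³/s
w_4 = (5.18 − 3.27)/2 = 0.955 m; q_4 = 0.87 × 1.34 × 0.955 = 1.113 m³/s
w_5 = (5.97 − 3.93)/2 = 1.02 m; q_5 = 0.50 × 0.77 × 1.02 = 0.3927 m³/s
w_6 = (6.37 − 5.18)/2 = 0.595 m; q_6 = 0.58 × 0.76 × 0.595 = 0.2623 m³/s
w_7 = (6.37 − 5.97)/2 = 0.2 m; q_7 = 0.52 × 0.44 × 0.2 = 0.04576 m³/s
Q = Σ qᵢ = 4.817 m³/s
= 4.817 × 3600 = 17340 m³/h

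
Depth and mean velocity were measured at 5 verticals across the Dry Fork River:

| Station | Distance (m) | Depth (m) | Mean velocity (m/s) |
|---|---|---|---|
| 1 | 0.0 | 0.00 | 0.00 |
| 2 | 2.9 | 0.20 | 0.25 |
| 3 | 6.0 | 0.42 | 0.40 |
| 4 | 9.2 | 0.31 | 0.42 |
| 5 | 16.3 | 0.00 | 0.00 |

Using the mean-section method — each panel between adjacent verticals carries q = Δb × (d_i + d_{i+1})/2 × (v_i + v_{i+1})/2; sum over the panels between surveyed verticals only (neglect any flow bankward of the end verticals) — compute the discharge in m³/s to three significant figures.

Panel 1-2: Δb = 2.9 m, d̄ = (0.00+0.20)/2 = 0.1, v̄ = (0.00+0.25)/2 = 0.125 → q = 2.9×0.1×0.125 = 0.03625 m³/s
Panel 2-3: Δb = 3.1 m, d̄ = (0.20+0.42)/2 = 0.31, v̄ = (0.25+0.40)/2 = 0.325 → q = 3.1×0.31×0.325 = 0.3123 m³/s
Panel 3-4: Δb = 3.2 m, d̄ = (0.42+0.31)/2 = 0.365, v̄ = (0.40+0.42)/2 = 0.41 → q = 3.2×0.365×0.41 = 0.4789 m³/s
Panel 4-5: Δb = 7.1 m, d̄ = (0.31+0.00)/2 = 0.155, v̄ = (0.42+0.00)/2 = 0.21 → q = 7.1×0.155×0.21 = 0.2311 m³/s
Q = Σ q = 1.059 m³/s

1.06 m³/s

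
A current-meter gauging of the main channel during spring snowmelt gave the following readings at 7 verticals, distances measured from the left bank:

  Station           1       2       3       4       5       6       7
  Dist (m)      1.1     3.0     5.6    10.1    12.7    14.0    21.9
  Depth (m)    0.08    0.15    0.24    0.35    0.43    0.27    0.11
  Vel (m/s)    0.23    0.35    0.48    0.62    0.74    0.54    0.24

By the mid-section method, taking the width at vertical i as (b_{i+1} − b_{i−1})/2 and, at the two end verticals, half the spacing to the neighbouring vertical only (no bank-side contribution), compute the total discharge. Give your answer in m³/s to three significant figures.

w_1 = (3.0 − 1.1)/2 = 0.95 m; q_1 = 0.23 × 0.08 × 0.95 = 0.01748 m³/s
w_2 = (5.6 − 1.1)/2 = 2.25 m; q_2 = 0.35 × 0.15 × 2.25 = 0.1181 m³/s
w_3 = (10.1 − 3.0)/2 = 3.55 m; q_3 = 0.48 × 0.24 × 3.55 = 0.4090 m³/s
w_4 = (12.7 − 5.6)/2 = 3.55 m; q_4 = 0.62 × 0.35 × 3.55 = 0.7704 m³/s
w_5 = (14.0 − 10.1)/2 = 1.95 m; q_5 = 0.74 × 0.43 × 1.95 = 0.6205 m³/s
w_6 = (21.9 − 12.7)/2 = 4.6 m; q_6 = 0.54 × 0.27 × 4.6 = 0.6707 m³/s
w_7 = (21.9 − 14.0)/2 = 3.95 m; q_7 = 0.24 × 0.11 × 3.95 = 0.1043 m³/s
Q = Σ qᵢ = 2.710 m³/s

2.71 m³/s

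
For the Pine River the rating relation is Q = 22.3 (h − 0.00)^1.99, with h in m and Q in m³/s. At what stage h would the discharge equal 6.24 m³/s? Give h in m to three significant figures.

0.527 m

h − h₀ = (Q/C)^(1/b) = (6.24/22.3)^(1/1.99) = 0.5273 m
h = 0.00 + 0.5273 = 0.5273 m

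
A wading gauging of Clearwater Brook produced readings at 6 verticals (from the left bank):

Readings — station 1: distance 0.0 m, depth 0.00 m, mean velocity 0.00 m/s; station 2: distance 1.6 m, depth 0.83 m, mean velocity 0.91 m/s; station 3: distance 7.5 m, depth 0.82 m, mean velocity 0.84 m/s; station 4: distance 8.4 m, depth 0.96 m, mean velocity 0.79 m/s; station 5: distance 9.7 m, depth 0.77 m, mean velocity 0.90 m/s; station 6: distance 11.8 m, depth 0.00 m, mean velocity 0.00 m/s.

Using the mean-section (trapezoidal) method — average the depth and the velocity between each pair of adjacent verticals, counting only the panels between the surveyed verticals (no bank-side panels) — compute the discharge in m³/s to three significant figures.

Panel 1-2: Δb = 1.6 m, d̄ = (0.00+0.83)/2 = 0.415, v̄ = (0.00+0.91)/2 = 0.455 → q = 1.6×0.415×0.455 = 0.3021 m³/s
Panel 2-3: Δb = 5.9 m, d̄ = (0.83+0.82)/2 = 0.825, v̄ = (0.91+0.84)/2 = 0.875 → q = 5.9×0.825×0.875 = 4.259 m³/s
Panel 3-4: Δb = 0.9 m, d̄ = (0.82+0.96)/2 = 0.89, v̄ = (0.84+0.79)/2 = 0.815 → q = 0.9×0.89×0.815 = 0.6528 m³/s
Panel 4-5: Δb = 1.3 m, d̄ = (0.96+0.77)/2 = 0.865, v̄ = (0.79+0.90)/2 = 0.845 → q = 1.3×0.865×0.845 = 0.9502 m³/s
Panel 5-6: Δb = 2.1 m, d̄ = (0.77+0.00)/2 = 0.385, v̄ = (0.90+0.00)/2 = 0.45 → q = 2.1×0.385×0.45 = 0.3638 m³/s
Q = Σ q = 6.528 m³/s

6.53 m³/s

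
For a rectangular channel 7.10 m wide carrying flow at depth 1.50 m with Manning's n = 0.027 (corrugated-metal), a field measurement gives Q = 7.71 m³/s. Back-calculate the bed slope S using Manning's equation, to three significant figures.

A = b·y = 7.10 × 1.50 = 10.65 m²
P = b + 2y = 7.10 + 2×1.50 = 10.10 m
R = A/P = 10.65/10.10 = 1.054 m
S = (Q·n / (1·A·R^(2/3)))² = (7.71×0.027 / (1×10.65×1.036))² = 0.0003560

0.000356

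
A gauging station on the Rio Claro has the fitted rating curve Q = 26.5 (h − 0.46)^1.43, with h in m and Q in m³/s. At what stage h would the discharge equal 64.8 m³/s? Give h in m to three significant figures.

h − h₀ = (Q/C)^(1/b) = (64.8/26.5)^(1/1.43) = 1.869 m
h = 0.46 + 1.869 = 2.329 m

2.33 m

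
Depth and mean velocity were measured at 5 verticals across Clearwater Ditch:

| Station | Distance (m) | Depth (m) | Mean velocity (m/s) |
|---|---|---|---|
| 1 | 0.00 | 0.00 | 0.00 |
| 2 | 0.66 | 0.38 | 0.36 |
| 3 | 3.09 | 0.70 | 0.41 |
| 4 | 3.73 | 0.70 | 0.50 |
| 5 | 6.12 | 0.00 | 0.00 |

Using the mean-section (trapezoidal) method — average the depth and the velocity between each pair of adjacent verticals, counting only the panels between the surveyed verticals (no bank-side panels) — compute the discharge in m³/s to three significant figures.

0.941 m³/s

Panel 1-2: Δb = 0.66 m, d̄ = (0.00+0.38)/2 = 0.19, v̄ = (0.00+0.36)/2 = 0.18 → q = 0.66×0.19×0.18 = 0.02257 m³/s
Panel 2-3: Δb = 2.43 m, d̄ = (0.38+0.70)/2 = 0.54, v̄ = (0.36+0.41)/2 = 0.385 → q = 2.43×0.54×0.385 = 0.5052 m³/s
Panel 3-4: Δb = 0.64 m, d̄ = (0.70+0.70)/2 = 0.7, v̄ = (0.41+0.50)/2 = 0.455 → q = 0.64×0.7×0.455 = 0.2038 m³/s
Panel 4-5: Δb = 2.39 m, d̄ = (0.70+0.00)/2 = 0.35, v̄ = (0.50+0.00)/2 = 0.25 → q = 2.39×0.35×0.25 = 0.2091 m³/s
Q = Σ q = 0.9407 m³/s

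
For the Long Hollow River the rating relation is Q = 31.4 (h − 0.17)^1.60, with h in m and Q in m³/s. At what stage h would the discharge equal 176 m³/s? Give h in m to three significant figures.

3.11 m

h − h₀ = (Q/C)^(1/b) = (176/31.4)^(1/1.60) = 2.937 m
h = 0.17 + 2.937 = 3.107 m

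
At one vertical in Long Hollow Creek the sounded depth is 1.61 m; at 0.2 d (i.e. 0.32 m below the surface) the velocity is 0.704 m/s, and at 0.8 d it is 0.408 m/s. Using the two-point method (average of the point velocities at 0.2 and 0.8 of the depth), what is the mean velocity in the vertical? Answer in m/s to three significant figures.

0.556 m/s

v̄ = (0.704 + 0.408) / 2 = 0.5560 m/s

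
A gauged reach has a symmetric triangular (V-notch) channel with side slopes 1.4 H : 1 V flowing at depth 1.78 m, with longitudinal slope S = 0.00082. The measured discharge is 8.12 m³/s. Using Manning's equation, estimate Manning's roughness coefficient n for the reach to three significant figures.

0.0126

A = z·y² = 1.4×1.78² = 4.436 m²
P = 2y√(1+z²) = 2×1.78×√(1+1.4²) = 6.125 m
R = A/P = 4.436/6.125 = 0.7242 m
n = (1/Q)·A·R^(2/3)·S^(1/2) = (1/8.12) × 4.436 × 0.8065 × 0.02864 = 0.01262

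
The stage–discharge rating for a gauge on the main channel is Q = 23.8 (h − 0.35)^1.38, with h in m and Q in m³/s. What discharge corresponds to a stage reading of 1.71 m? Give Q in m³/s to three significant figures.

Q = 23.8 × (1.71 − 0.35)^1.38 = 23.8 × 1.36^1.38 = 36.38 m³/s

36.4 m³/s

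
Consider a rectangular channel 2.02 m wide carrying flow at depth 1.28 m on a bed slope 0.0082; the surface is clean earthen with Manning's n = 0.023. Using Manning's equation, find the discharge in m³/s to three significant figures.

6.95 m³/s

A = b·y = 2.02 × 1.28 = 2.586 m²
P = b + 2y = 2.02 + 2×1.28 = 4.580 m
R = A/P = 2.586/4.580 = 0.5645 m
Q = (1/n)·A·R^(2/3)·S^(1/2) = (1/0.023) × 2.586 × 0.5645^(2/3) × 0.0082^(1/2) = 6.954 m³/s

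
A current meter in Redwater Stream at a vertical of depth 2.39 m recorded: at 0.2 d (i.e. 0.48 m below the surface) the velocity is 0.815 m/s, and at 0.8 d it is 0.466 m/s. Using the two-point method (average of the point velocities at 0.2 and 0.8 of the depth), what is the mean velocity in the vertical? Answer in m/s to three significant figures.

v̄ = (0.815 + 0.466) / 2 = 0.6405 m/s

0.641 m/s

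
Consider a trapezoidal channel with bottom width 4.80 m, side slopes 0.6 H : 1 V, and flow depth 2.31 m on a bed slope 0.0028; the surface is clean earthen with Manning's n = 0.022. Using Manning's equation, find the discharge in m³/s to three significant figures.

A = (b + z·y)·y = (4.80 + 0.6×2.31)×2.31 = 14.29 m²
P = b + 2y√(1+z²) = 4.80 + 2×2.31×√(1+0.6²) = 10.19 m
R = A/P = 14.29/10.19 = 1.403 m
Q = (1/n)·A·R^(2/3)·S^(1/2) = (1/0.022) × 14.29 × 1.403^(2/3) × 0.0028^(1/2) = 43.07 m³/s

43.1 m³/s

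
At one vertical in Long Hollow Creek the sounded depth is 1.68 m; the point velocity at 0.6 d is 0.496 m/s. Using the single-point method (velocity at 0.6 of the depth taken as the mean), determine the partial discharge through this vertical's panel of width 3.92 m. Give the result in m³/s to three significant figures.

v̄ = v₀.₆ = 0.496 m/s
q = v̄ × d × w = 0.4960 × 1.68 × 3.92 = 3.266 m³/s

3.27 m³/s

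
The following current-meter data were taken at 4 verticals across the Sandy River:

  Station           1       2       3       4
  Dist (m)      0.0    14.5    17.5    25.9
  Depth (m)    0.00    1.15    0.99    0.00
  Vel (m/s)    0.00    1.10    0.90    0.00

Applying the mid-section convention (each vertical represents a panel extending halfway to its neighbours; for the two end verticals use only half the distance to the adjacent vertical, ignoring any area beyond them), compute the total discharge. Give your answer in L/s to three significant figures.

w_2 = (17.5 − 0.0)/2 = 8.75 m; q_2 = 1.10 × 1.15 × 8.75 = 11.07 m³/s
w_3 = (25.9 − 14.5)/2 = 5.7 m; q_3 = 0.90 × 0.99 × 5.7 = 5.079 m³/s
Stations 1, 4 contribute zero (depth or velocity is 0).
Q = Σ qᵢ = 16.15 m³/s
= 16.15 × 1000 = 16150 L/s

16100 L/s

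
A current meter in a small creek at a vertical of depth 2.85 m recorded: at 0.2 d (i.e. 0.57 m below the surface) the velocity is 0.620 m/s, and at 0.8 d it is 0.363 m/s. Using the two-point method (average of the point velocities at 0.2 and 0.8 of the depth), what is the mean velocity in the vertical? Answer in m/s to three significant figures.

v̄ = (0.620 + 0.363) / 2 = 0.4915 m/s

0.492 m/s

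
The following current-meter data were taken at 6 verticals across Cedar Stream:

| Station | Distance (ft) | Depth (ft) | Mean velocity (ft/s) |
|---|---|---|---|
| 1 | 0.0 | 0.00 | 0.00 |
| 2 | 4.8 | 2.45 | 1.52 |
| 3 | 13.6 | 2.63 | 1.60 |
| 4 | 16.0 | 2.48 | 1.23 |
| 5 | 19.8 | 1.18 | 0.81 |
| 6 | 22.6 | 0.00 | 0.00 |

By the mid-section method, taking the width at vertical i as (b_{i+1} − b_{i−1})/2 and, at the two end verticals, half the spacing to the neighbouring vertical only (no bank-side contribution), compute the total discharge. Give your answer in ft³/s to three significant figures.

w_2 = (13.6 − 0.0)/2 = 6.8 ft; q_2 = 1.52 × 2.45 × 6.8 = 25.32 ft³/s
w_3 = (16.0 − 4.8)/2 = 5.6 ft; q_3 = 1.60 × 2.63 × 5.6 = 23.56 ft³/s
w_4 = (19.8 − 13.6)/2 = 3.1 ft; q_4 = 1.23 × 2.48 × 3.1 = 9.456 ft³/s
w_5 = (22.6 − 16.0)/2 = 3.3 ft; q_5 = 0.81 × 1.18 × 3.3 = 3.154 ft³/s
Stations 1, 6 contribute zero (depth or velocity is 0).
Q = Σ qᵢ = 61.50 ft³/s

61.5 ft³/s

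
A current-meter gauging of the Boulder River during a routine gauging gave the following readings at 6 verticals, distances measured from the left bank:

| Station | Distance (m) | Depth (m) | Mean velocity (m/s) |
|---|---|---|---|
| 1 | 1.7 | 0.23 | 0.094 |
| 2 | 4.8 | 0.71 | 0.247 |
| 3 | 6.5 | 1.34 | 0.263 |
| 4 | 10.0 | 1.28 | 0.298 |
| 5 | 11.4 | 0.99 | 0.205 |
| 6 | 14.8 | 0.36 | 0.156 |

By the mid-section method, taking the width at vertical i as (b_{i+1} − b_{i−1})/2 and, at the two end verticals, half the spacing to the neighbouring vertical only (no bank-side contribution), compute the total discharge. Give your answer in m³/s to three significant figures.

w_1 = (4.8 − 1.7)/2 = 1.55 m; q_1 = 0.094 × 0.23 × 1.55 = 0.03351 m³/s
w_2 = (6.5 − 1.7)/2 = 2.4 m; q_2 = 0.247 × 0.71 × 2.4 = 0.4209 m³/s
w_3 = (10.0 − 4.8)/2 = 2.6 m; q_3 = 0.263 × 1.34 × 2.6 = 0.9163 m³/s
w_4 = (11.4 − 6.5)/2 = 2.45 m; q_4 = 0.298 × 1.28 × 2.45 = 0.9345 m³/s
w_5 = (14.8 − 10.0)/2 = 2.4 m; q_5 = 0.205 × 0.99 × 2.4 = 0.4871 m³/s
w_6 = (14.8 − 11.4)/2 = 1.7 m; q_6 = 0.156 × 0.36 × 1.7 = 0.09547 m³/s
Q = Σ qᵢ = 2.888 m³/s

2.89 m³/s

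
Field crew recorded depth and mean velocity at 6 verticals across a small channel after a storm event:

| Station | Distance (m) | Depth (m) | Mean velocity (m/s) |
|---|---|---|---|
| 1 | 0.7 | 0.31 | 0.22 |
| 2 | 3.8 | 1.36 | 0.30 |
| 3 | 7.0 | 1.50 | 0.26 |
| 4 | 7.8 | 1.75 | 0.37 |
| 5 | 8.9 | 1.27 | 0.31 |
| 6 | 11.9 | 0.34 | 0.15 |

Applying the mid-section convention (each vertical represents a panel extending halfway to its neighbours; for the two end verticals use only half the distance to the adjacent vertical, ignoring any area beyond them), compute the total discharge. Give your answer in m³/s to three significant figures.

3.67 m³/s

w_1 = (3.8 − 0.7)/2 = 1.55 m; q_1 = 0.22 × 0.31 × 1.55 = 0.1057 m³/s
w_2 = (7.0 − 0.7)/2 = 3.15 m; q_2 = 0.30 × 1.36 × 3.15 = 1.285 m³/s
w_3 = (7.8 − 3.8)/2 = 2 m; q_3 = 0.26 × 1.50 × 2 = 0.7800 m³/s
w_4 = (8.9 − 7.0)/2 = 0.95 m; q_4 = 0.37 × 1.75 × 0.95 = 0.6151 m³/s
w_5 = (11.9 − 7.8)/2 = 2.05 m; q_5 = 0.31 × 1.27 × 2.05 = 0.8071 m³/s
w_6 = (11.9 − 8.9)/2 = 1.5 m; q_6 = 0.15 × 0.34 × 1.5 = 0.07650 m³/s
Q = Σ qᵢ = 3.670 m³/s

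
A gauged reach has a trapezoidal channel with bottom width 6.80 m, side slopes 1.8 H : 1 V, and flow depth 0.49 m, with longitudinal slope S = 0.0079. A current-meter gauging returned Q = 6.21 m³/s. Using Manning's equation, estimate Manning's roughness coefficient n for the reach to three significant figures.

0.0305

A = (b + z·y)·y = (6.80 + 1.8×0.49)×0.49 = 3.764 m²
P = b + 2y√(1+z²) = 6.80 + 2×0.49×√(1+1.8²) = 8.818 m
R = A/P = 3.764/8.818 = 0.4269 m
n = (1/Q)·A·R^(2/3)·S^(1/2) = (1/6.21) × 3.764 × 0.5669 × 0.08888 = 0.03054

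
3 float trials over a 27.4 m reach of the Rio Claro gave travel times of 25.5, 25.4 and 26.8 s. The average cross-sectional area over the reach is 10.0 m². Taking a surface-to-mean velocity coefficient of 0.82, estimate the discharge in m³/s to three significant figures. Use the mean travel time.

t̄ = (25.5 + 25.4 + 26.8) / 3 = 25.9 s
v_surface = L / t̄ = 27.4 / 25.9 = 1.058 m/s
v_mean = 0.82 × 1.058 = 0.8675 m/s
Q = A × v_mean = 10.0 × 0.8675 = 8.675 m³/s

8.67 m³/s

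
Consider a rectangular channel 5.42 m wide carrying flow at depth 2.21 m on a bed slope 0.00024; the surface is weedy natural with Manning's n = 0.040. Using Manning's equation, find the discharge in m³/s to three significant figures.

5.29 m³/s

A = b·y = 5.42 × 2.21 = 11.98 m²
P = b + 2y = 5.42 + 2×2.21 = 9.840 m
R = A/P = 11.98/9.840 = 1.217 m
Q = (1/n)·A·R^(2/3)·S^(1/2) = (1/0.040) × 11.98 × 1.217^(2/3) × 0.00024^(1/2) = 5.289 m³/s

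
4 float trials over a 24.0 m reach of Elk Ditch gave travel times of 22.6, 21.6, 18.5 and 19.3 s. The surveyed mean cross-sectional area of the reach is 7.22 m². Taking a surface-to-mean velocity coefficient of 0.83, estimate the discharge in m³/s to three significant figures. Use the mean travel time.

7.02 m³/s

t̄ = (22.6 + 21.6 + 18.5 + 19.3) / 4 = 20.5 s
v_surface = L / t̄ = 24.0 / 20.5 = 1.171 m/s
v_mean = 0.83 × 1.171 = 0.9717 m/s
Q = A × v_mean = 7.22 × 0.9717 = 7.016 m³/s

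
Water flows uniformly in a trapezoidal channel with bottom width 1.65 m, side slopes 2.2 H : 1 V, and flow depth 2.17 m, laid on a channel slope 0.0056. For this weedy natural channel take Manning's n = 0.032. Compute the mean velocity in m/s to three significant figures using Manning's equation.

A = (b + z·y)·y = (1.65 + 2.2×2.17)×2.17 = 13.94 m²
P = b + 2y√(1+z²) = 1.65 + 2×2.17×√(1+2.2²) = 12.14 m
R = A/P = 13.94/12.14 = 1.148 m
Q = (1/n)·A·R^(2/3)·S^(1/2) = (1/0.032) × 13.94 × 1.148^(2/3) × 0.0056^(1/2) = 35.75 m³/s
V = Q/A = 35.75/13.94 = 2.565 m/s

2.56 m/s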